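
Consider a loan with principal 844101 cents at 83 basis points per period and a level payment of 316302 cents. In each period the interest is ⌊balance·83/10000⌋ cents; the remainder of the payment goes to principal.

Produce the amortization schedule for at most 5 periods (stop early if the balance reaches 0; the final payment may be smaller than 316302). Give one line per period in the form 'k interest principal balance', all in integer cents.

1. interest=⌊844101·83/10000⌋=7006; principal=316302-7006=309296; balance=844101-309296=534805
2. interest=⌊534805·83/10000⌋=4438; principal=316302-4438=311864; balance=534805-311864=222941
3. interest=⌊222941·83/10000⌋=1850; principal=min(316302-1850,222941)=222941; balance=222941-222941=0

1 7006 309296 534805
2 4438 311864 222941
3 1850 222941 0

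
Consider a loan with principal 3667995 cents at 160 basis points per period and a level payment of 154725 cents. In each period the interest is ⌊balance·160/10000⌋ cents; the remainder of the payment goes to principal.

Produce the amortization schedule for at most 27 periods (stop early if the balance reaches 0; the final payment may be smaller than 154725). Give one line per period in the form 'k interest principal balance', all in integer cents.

1. interest=⌊3667995·160/10000⌋=58687; principal=154725-58687=96038; balance=3667995-96038=3571957
2. interest=⌊3571957·160/10000⌋=57151; principal=154725-57151=97574; balance=3571957-97574=3474383
3. interest=⌊3474383·160/10000⌋=55590; principal=154725-55590=99135; balance=3474383-99135=3375248
4. interest=⌊3375248·160/10000⌋=54003; principal=154725-54003=100722; balance=3375248-100722=3274526
5. interest=⌊3274526·160/10000⌋=52392; principal=154725-52392=102333; balance=3274526-102333=3172193
6. interest=⌊3172193·160/10000⌋=50755; principal=154725-50755=103970; balance=3172193-103970=3068223
7. interest=⌊3068223·160/10000⌋=49091; principal=154725-49091=105634; balance=3068223-105634=2962589
8. interest=⌊2962589·160/10000⌋=47401; principal=154725-47401=107324; balance=2962589-107324=2855265
9. interest=⌊2855265·160/10000⌋=45684; principal=154725-45684=109041; balance=2855265-109041=2746224
10. interest=⌊2746224·160/10000⌋=43939; principal=154725-43939=110786; balance=2746224-110786=2635438
11. interest=⌊2635438·160/10000⌋=42167; principal=154725-42167=112558; balance=2635438-112558=2522880
12. interest=⌊2522880·160/10000⌋=40366; principal=154725-40366=114359; balance=2522880-114359=2408521
13. interest=⌊2408521·160/10000⌋=38536; principal=154725-38536=116189; balance=2408521-116189=2292332
14. interest=⌊2292332·160/10000⌋=36677; principal=154725-36677=118048; balance=2292332-118048=2174284
15. interest=⌊2174284·160/10000⌋=34788; principal=154725-34788=119937; balance=2174284-119937=2054347
16. interest=⌊2054347·160/10000⌋=32869; principal=154725-32869=121856; balance=2054347-121856=1932491
17. interest=⌊1932491·160/10000⌋=30919; principal=154725-30919=123806; balance=1932491-123806=1808685
18. interest=⌊1808685·160/10000⌋=28938; principal=154725-28938=125787; balance=1808685-125787=1682898
19. interest=⌊1682898·160/10000⌋=26926; principal=154725-26926=127799; balance=1682898-127799=1555099
20. interest=⌊1555099·160/10000⌋=24881; principal=154725-24881=129844; balance=1555099-129844=1425255
21. interest=⌊1425255·160/10000⌋=22804; principal=154725-22804=131921; balance=1425255-131921=1293334
22. interest=⌊1293334·160/10000⌋=20693; principal=154725-20693=134032; balance=1293334-134032=1159302
23. interest=⌊1159302·160/10000⌋=18548; principal=154725-18548=136177; balance=1159302-136177=1023125
24. interest=⌊1023125·160/10000⌋=16370; principal=154725-16370=138355; balance=1023125-138355=884770
25. interest=⌊884770·160/10000⌋=14156; principal=154725-14156=140569; balance=884770-140569=744201
26. interest=⌊744201·160/10000⌋=11907; principal=154725-11907=142818; balance=744201-142818=601383
27. interest=⌊601383·160/10000⌋=9622; principal=154725-9622=145103; balance=601383-145103=456280

1 58687 96038 3571957
2 57151 97574 3474383
3 55590 99135 3375248
4 54003 100722 3274526
5 52392 102333 3172193
6 50755 103970 3068223
7 49091 105634 2962589
8 47401 107324 2855265
9 45684 109041 2746224
10 43939 110786 2635438
11 42167 112558 2522880
12 40366 114359 2408521
13 38536 116189 2292332
14 36677 118048 2174284
15 34788 119937 2054347
16 32869 121856 1932491
17 30919 123806 1808685
18 28938 125787 1682898
19 26926 127799 1555099
20 24881 129844 1425255
21 22804 131921 1293334
22 20693 134032 1159302
23 18548 136177 1023125
24 16370 138355 884770
25 14156 140569 744201
26 11907 142818 601383
27 9622 145103 456280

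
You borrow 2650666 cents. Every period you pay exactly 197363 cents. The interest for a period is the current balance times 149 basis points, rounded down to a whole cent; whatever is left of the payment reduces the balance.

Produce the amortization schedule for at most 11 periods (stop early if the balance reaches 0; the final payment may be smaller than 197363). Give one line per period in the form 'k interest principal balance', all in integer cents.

1 39494 157869 2492797
2 37142 160221 2332576
3 34755 162608 2169968
4 32332 165031 2004937
5 29873 167490 1837447
6 27377 169986 1667461
7 24845 172518 1494943
8 22274 175089 1319854
9 19665 177698 1142156
10 17018 180345 961811
11 14330 183033 778778

1. interest=⌊2650666·149/10000⌋=39494; principal=197363-39494=157869; balance=2650666-157869=2492797
2. interest=⌊2492797·149/10000⌋=37142; principal=197363-37142=160221; balance=2492797-160221=2332576
3. interest=⌊2332576·149/10000⌋=34755; principal=197363-34755=162608; balance=2332576-162608=2169968
4. interest=⌊2169968·149/10000⌋=32332; principal=197363-32332=165031; balance=2169968-165031=2004937
5. interest=⌊2004937·149/10000⌋=29873; principal=197363-29873=167490; balance=2004937-167490=1837447
6. interest=⌊1837447·149/10000⌋=27377; principal=197363-27377=169986; balance=1837447-169986=1667461
7. interest=⌊1667461·149/10000⌋=24845; principal=197363-24845=172518; balance=1667461-172518=1494943
8. interest=⌊1494943·149/10000⌋=22274; principal=197363-22274=175089; balance=1494943-175089=1319854
9. interest=⌊1319854·149/10000⌋=19665; principal=197363-19665=177698; balance=1319854-177698=1142156
10. interest=⌊1142156·149/10000⌋=17018; principal=197363-17018=180345; balance=1142156-180345=961811
11. interest=⌊961811·149/10000⌋=14330; principal=197363-14330=183033; balance=961811-183033=778778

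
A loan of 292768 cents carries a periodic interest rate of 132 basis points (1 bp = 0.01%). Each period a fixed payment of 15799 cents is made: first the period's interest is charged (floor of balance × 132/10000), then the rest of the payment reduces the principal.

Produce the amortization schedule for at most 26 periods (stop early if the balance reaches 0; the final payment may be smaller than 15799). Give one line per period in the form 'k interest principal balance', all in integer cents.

1 3864 11935 280833
2 3706 12093 268740
3 3547 12252 256488
4 3385 12414 244074
5 3221 12578 231496
6 3055 12744 218752
7 2887 12912 205840
8 2717 13082 192758
9 2544 13255 179503
10 2369 13430 166073
11 2192 13607 152466
12 2012 13787 138679
13 1830 13969 124710
14 1646 14153 110557
15 1459 14340 96217
16 1270 14529 81688
17 1078 14721 66967
18 883 14916 52051
19 687 15112 36939
20 487 15312 21627
21 285 15514 6113
22 80 6113 0

1. interest=⌊292768·132/10000⌋=3864; principal=15799-3864=11935; balance=292768-11935=280833
2. interest=⌊280833·132/10000⌋=3706; principal=15799-3706=12093; balance=280833-12093=268740
3. interest=⌊268740·132/10000⌋=3547; principal=15799-3547=12252; balance=268740-12252=256488
4. interest=⌊256488·132/10000⌋=3385; principal=15799-3385=12414; balance=256488-12414=244074
5. interest=⌊244074·132/10000⌋=3221; principal=15799-3221=12578; balance=244074-12578=231496
6. interest=⌊231496·132/10000⌋=3055; principal=15799-3055=12744; balance=231496-12744=218752
7. interest=⌊218752·132/10000⌋=2887; principal=15799-2887=12912; balance=218752-12912=205840
8. interest=⌊205840·132/10000⌋=2717; principal=15799-2717=13082; balance=205840-13082=192758
9. interest=⌊192758·132/10000⌋=2544; principal=15799-2544=13255; balance=192758-13255=179503
10. interest=⌊179503·132/10000⌋=2369; principal=15799-2369=13430; balance=179503-13430=166073
11. interest=⌊166073·132/10000⌋=2192; principal=15799-2192=13607; balance=166073-13607=152466
12. interest=⌊152466·132/10000⌋=2012; principal=15799-2012=13787; balance=152466-13787=138679
13. interest=⌊138679·132/10000⌋=1830; principal=15799-1830=13969; balance=138679-13969=124710
14. interest=⌊124710·132/10000⌋=1646; principal=15799-1646=14153; balance=124710-14153=110557
15. interest=⌊110557·132/10000⌋=1459; principal=15799-1459=14340; balance=110557-14340=96217
16. interest=⌊96217·132/10000⌋=1270; principal=15799-1270=14529; balance=96217-14529=81688
17. interest=⌊81688·132/10000⌋=1078; principal=15799-1078=14721; balance=81688-14721=66967
18. interest=⌊66967·132/10000⌋=883; principal=15799-883=14916; balance=66967-14916=52051
19. interest=⌊52051·132/10000⌋=687; principal=15799-687=15112; balance=52051-15112=36939
20. interest=⌊36939·132/10000⌋=487; principal=15799-487=15312; balance=36939-15312=21627
21. interest=⌊21627·132/10000⌋=285; principal=15799-285=15514; balance=21627-15514=6113
22. interest=⌊6113·132/10000⌋=80; principal=min(15799-80,6113)=6113; balance=6113-6113=0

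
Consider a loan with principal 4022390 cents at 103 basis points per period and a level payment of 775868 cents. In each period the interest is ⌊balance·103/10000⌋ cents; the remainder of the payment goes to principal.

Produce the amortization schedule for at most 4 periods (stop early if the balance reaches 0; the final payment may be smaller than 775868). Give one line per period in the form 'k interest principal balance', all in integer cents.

1. interest=⌊4022390·103/10000⌋=41430; principal=775868-41430=734438; balance=4022390-734438=3287952
2. interest=⌊3287952·103/10000⌋=33865; principal=775868-33865=742003; balance=3287952-742003=2545949
3. interest=⌊2545949·103/10000⌋=26223; principal=775868-26223=749645; balance=2545949-749645=1796304
4. interest=⌊1796304·103/10000⌋=18501; principal=775868-18501=757367; balance=1796304-757367=1038937

1 41430 734438 3287952
2 33865 742003 2545949
3 26223 749645 1796304
4 18501 757367 1038937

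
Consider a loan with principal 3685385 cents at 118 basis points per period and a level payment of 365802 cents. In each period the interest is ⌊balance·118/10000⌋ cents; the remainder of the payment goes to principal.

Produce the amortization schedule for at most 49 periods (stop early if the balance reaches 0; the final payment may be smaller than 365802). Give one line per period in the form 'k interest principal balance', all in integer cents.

1 43487 322315 3363070
2 39684 326118 3036952
3 35836 329966 2706986
4 31942 333860 2373126
5 28002 337800 2035326
6 24016 341786 1693540
7 19983 345819 1347721
8 15903 349899 997822
9 11774 354028 643794
10 7596 358206 285588
11 3369 285588 0

1. interest=⌊3685385·118/10000⌋=43487; principal=365802-43487=322315; balance=3685385-322315=3363070
2. interest=⌊3363070·118/10000⌋=39684; principal=365802-39684=326118; balance=3363070-326118=3036952
3. interest=⌊3036952·118/10000⌋=35836; principal=365802-35836=329966; balance=3036952-329966=2706986
4. interest=⌊2706986·118/10000⌋=31942; principal=365802-31942=333860; balance=2706986-333860=2373126
5. interest=⌊2373126·118/10000⌋=28002; principal=365802-28002=337800; balance=2373126-337800=2035326
6. interest=⌊2035326·118/10000⌋=24016; principal=365802-24016=341786; balance=2035326-341786=1693540
7. interest=⌊1693540·118/10000⌋=19983; principal=365802-19983=345819; balance=1693540-345819=1347721
8. interest=⌊1347721·118/10000⌋=15903; principal=365802-15903=349899; balance=1347721-349899=997822
9. interest=⌊997822·118/10000⌋=11774; principal=365802-11774=354028; balance=997822-354028=643794
10. interest=⌊643794·118/10000⌋=7596; principal=365802-7596=358206; balance=643794-358206=285588
11. interest=⌊285588·118/10000⌋=3369; principal=min(365802-3369,285588)=285588; balance=285588-285588=0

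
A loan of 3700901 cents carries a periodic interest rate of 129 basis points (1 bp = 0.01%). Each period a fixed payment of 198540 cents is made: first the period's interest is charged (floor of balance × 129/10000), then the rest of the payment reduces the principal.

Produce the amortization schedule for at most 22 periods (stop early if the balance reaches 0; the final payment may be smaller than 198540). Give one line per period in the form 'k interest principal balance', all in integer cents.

1 47741 150799 3550102
2 45796 152744 3397358
3 43825 154715 3242643
4 41830 156710 3085933
5 39808 158732 2927201
6 37760 160780 2766421
7 35686 162854 2603567
8 33586 164954 2438613
9 31458 167082 2271531
10 29302 169238 2102293
11 27119 171421 1930872
12 24908 173632 1757240
13 22668 175872 1581368
14 20399 178141 1403227
15 18101 180439 1222788
16 15773 182767 1040021
17 13416 185124 854897
18 11028 187512 667385
19 8609 189931 477454
20 6159 192381 285073
21 3677 194863 90210
22 1163 90210 0

1. interest=⌊3700901·129/10000⌋=47741; principal=198540-47741=150799; balance=3700901-150799=3550102
2. interest=⌊3550102·129/10000⌋=45796; principal=198540-45796=152744; balance=3550102-152744=3397358
3. interest=⌊3397358·129/10000⌋=43825; principal=198540-43825=154715; balance=3397358-154715=3242643
4. interest=⌊3242643·129/10000⌋=41830; principal=198540-41830=156710; balance=3242643-156710=3085933
5. interest=⌊3085933·129/10000⌋=39808; principal=198540-39808=158732; balance=3085933-158732=2927201
6. interest=⌊2927201·129/10000⌋=37760; principal=198540-37760=160780; balance=2927201-160780=2766421
7. interest=⌊2766421·129/10000⌋=35686; principal=198540-35686=162854; balance=2766421-162854=2603567
8. interest=⌊2603567·129/10000⌋=33586; principal=198540-33586=164954; balance=2603567-164954=2438613
9. interest=⌊2438613·129/10000⌋=31458; principal=198540-31458=167082; balance=2438613-167082=2271531
10. interest=⌊2271531·129/10000⌋=29302; principal=198540-29302=169238; balance=2271531-169238=2102293
11. interest=⌊2102293·129/10000⌋=27119; principal=198540-27119=171421; balance=2102293-171421=1930872
12. interest=⌊1930872·129/10000⌋=24908; principal=198540-24908=173632; balance=1930872-173632=1757240
13. interest=⌊1757240·129/10000⌋=22668; principal=198540-22668=175872; balance=1757240-175872=1581368
14. interest=⌊1581368·129/10000⌋=20399; principal=198540-20399=178141; balance=1581368-178141=1403227
15. interest=⌊1403227·129/10000⌋=18101; principal=198540-18101=180439; balance=1403227-180439=1222788
16. interest=⌊1222788·129/10000⌋=15773; principal=198540-15773=182767; balance=1222788-182767=1040021
17. interest=⌊1040021·129/10000⌋=13416; principal=198540-13416=185124; balance=1040021-185124=854897
18. interest=⌊854897·129/10000⌋=11028; principal=198540-11028=187512; balance=854897-187512=667385
19. interest=⌊667385·129/10000⌋=8609; principal=198540-8609=189931; balance=667385-189931=477454
20. interest=⌊477454·129/10000⌋=6159; principal=198540-6159=192381; balance=477454-192381=285073
21. interest=⌊285073·129/10000⌋=3677; principal=198540-3677=194863; balance=285073-194863=90210
22. interest=⌊90210·129/10000⌋=1163; principal=min(198540-1163,90210)=90210; balance=90210-90210=0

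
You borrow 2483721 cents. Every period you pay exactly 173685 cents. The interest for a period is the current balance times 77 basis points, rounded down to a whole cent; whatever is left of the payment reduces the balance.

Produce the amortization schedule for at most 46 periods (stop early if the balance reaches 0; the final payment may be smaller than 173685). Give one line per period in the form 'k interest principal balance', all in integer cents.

1 19124 154561 2329160
2 17934 155751 2173409
3 16735 156950 2016459
4 15526 158159 1858300
5 14308 159377 1698923
6 13081 160604 1538319
7 11845 161840 1376479
8 10598 163087 1213392
9 9343 164342 1049050
10 8077 165608 883442
11 6802 166883 716559
12 5517 168168 548391
13 4222 169463 378928
14 2917 170768 208160
15 1602 172083 36077
16 277 36077 0

1. interest=⌊2483721·77/10000⌋=19124; principal=173685-19124=154561; balance=2483721-154561=2329160
2. interest=⌊2329160·77/10000⌋=17934; principal=173685-17934=155751; balance=2329160-155751=2173409
3. interest=⌊2173409·77/10000⌋=16735; principal=173685-16735=156950; balance=2173409-156950=2016459
4. interest=⌊2016459·77/10000⌋=15526; principal=173685-15526=158159; balance=2016459-158159=1858300
5. interest=⌊1858300·77/10000⌋=14308; principal=173685-14308=159377; balance=1858300-159377=1698923
6. interest=⌊1698923·77/10000⌋=13081; principal=173685-13081=160604; balance=1698923-160604=1538319
7. interest=⌊1538319·77/10000⌋=11845; principal=173685-11845=161840; balance=1538319-161840=1376479
8. interest=⌊1376479·77/10000⌋=10598; principal=173685-10598=163087; balance=1376479-163087=1213392
9. interest=⌊1213392·77/10000⌋=9343; principal=173685-9343=164342; balance=1213392-164342=1049050
10. interest=⌊1049050·77/10000⌋=8077; principal=173685-8077=165608; balance=1049050-165608=883442
11. interest=⌊883442·77/10000⌋=6802; principal=173685-6802=166883; balance=883442-166883=716559
12. interest=⌊716559·77/10000⌋=5517; principal=173685-5517=168168; balance=716559-168168=548391
13. interest=⌊548391·77/10000⌋=4222; principal=173685-4222=169463; balance=548391-169463=378928
14. interest=⌊378928·77/10000⌋=2917; principal=173685-2917=170768; balance=378928-170768=208160
15. interest=⌊208160·77/10000⌋=1602; principal=173685-1602=172083; balance=208160-172083=36077
16. interest=⌊36077·77/10000⌋=277; principal=min(173685-277,36077)=36077; balance=36077-36077=0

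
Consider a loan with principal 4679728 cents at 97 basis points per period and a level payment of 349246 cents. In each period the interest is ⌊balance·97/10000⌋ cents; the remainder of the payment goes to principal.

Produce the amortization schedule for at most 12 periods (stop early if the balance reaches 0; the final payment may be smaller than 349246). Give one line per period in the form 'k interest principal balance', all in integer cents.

1 45393 303853 4375875
2 42445 306801 4069074
3 39470 309776 3759298
4 36465 312781 3446517
5 33431 315815 3130702
6 30367 318879 2811823
7 27274 321972 2489851
8 24151 325095 2164756
9 20998 328248 1836508
10 17814 331432 1505076
11 14599 334647 1170429
12 11353 337893 832536

1. interest=⌊4679728·97/10000⌋=45393; principal=349246-45393=303853; balance=4679728-303853=4375875
2. interest=⌊4375875·97/10000⌋=42445; principal=349246-42445=306801; balance=4375875-306801=4069074
3. interest=⌊4069074·97/10000⌋=39470; principal=349246-39470=309776; balance=4069074-309776=3759298
4. interest=⌊3759298·97/10000⌋=36465; principal=349246-36465=312781; balance=3759298-312781=3446517
5. interest=⌊3446517·97/10000⌋=33431; principal=349246-33431=315815; balance=3446517-315815=3130702
6. interest=⌊3130702·97/10000⌋=30367; principal=349246-30367=318879; balance=3130702-318879=2811823
7. interest=⌊2811823·97/10000⌋=27274; principal=349246-27274=321972; balance=2811823-321972=2489851
8. interest=⌊2489851·97/10000⌋=24151; principal=349246-24151=325095; balance=2489851-325095=2164756
9. interest=⌊2164756·97/10000⌋=20998; principal=349246-20998=328248; balance=2164756-328248=1836508
10. interest=⌊1836508·97/10000⌋=17814; principal=349246-17814=331432; balance=1836508-331432=1505076
11. interest=⌊1505076·97/10000⌋=14599; principal=349246-14599=334647; balance=1505076-334647=1170429
12. interest=⌊1170429·97/10000⌋=11353; principal=349246-11353=337893; balance=1170429-337893=832536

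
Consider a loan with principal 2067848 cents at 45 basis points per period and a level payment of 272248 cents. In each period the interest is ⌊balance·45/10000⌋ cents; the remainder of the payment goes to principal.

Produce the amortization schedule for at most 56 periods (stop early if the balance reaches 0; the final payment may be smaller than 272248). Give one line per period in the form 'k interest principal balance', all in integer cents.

1 9305 262943 1804905
2 8122 264126 1540779
3 6933 265315 1275464
4 5739 266509 1008955
5 4540 267708 741247
6 3335 268913 472334
7 2125 270123 202211
8 909 202211 0

1. interest=⌊2067848·45/10000⌋=9305; principal=272248-9305=262943; balance=2067848-262943=1804905
2. interest=⌊1804905·45/10000⌋=8122; principal=272248-8122=264126; balance=1804905-264126=1540779
3. interest=⌊1540779·45/10000⌋=6933; principal=272248-6933=265315; balance=1540779-265315=1275464
4. interest=⌊1275464·45/10000⌋=5739; principal=272248-5739=266509; balance=1275464-266509=1008955
5. interest=⌊1008955·45/10000⌋=4540; principal=272248-4540=267708; balance=1008955-267708=741247
6. interest=⌊741247·45/10000⌋=3335; principal=272248-3335=268913; balance=741247-268913=472334
7. interest=⌊472334·45/10000⌋=2125; principal=272248-2125=270123; balance=472334-270123=202211
8. interest=⌊202211·45/10000⌋=909; principal=min(272248-909,202211)=202211; balance=202211-202211=0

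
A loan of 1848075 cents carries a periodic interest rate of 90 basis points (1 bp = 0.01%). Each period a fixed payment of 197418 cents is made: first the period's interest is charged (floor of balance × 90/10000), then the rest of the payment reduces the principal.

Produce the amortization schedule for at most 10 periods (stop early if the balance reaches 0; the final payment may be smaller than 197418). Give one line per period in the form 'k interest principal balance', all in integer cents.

1 16632 180786 1667289
2 15005 182413 1484876
3 13363 184055 1300821
4 11707 185711 1115110
5 10035 187383 927727
6 8349 189069 738658
7 6647 190771 547887
8 4930 192488 355399
9 3198 194220 161179
10 1450 161179 0

1. interest=⌊1848075·90/10000⌋=16632; principal=197418-16632=180786; balance=1848075-180786=1667289
2. interest=⌊1667289·90/10000⌋=15005; principal=197418-15005=182413; balance=1667289-182413=1484876
3. interest=⌊1484876·90/10000⌋=13363; principal=197418-13363=184055; balance=1484876-184055=1300821
4. interest=⌊1300821·90/10000⌋=11707; principal=197418-11707=185711; balance=1300821-185711=1115110
5. interest=⌊1115110·90/10000⌋=10035; principal=197418-10035=187383; balance=1115110-187383=927727
6. interest=⌊927727·90/10000⌋=8349; principal=197418-8349=189069; balance=927727-189069=738658
7. interest=⌊738658·90/10000⌋=6647; principal=197418-6647=190771; balance=738658-190771=547887
8. interest=⌊547887·90/10000⌋=4930; principal=197418-4930=192488; balance=547887-192488=355399
9. interest=⌊355399·90/10000⌋=3198; principal=197418-3198=194220; balance=355399-194220=161179
10. interest=⌊161179·90/10000⌋=1450; principal=min(197418-1450,161179)=161179; balance=161179-161179=0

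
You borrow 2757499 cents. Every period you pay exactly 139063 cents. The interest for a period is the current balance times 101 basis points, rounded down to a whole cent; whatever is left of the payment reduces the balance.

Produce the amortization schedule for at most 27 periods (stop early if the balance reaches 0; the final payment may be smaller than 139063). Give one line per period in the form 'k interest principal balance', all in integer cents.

1 27850 111213 2646286
2 26727 112336 2533950
3 25592 113471 2420479
4 24446 114617 2305862
5 23289 115774 2190088
6 22119 116944 2073144
7 20938 118125 1955019
8 19745 119318 1835701
9 18540 120523 1715178
10 17323 121740 1593438
11 16093 122970 1470468
12 14851 124212 1346256
13 13597 125466 1220790
14 12329 126734 1094056
15 11049 128014 966042
16 9757 129306 836736
17 8451 130612 706124
18 7131 131932 574192
19 5799 133264 440928
20 4453 134610 306318
21 3093 135970 170348
22 1720 137343 33005
23 333 33005 0

1. interest=⌊2757499·101/10000⌋=27850; principal=139063-27850=111213; balance=2757499-111213=2646286
2. interest=⌊2646286·101/10000⌋=26727; principal=139063-26727=112336; balance=2646286-112336=2533950
3. interest=⌊2533950·101/10000⌋=25592; principal=139063-25592=113471; balance=2533950-113471=2420479
4. interest=⌊2420479·101/10000⌋=24446; principal=139063-24446=114617; balance=2420479-114617=2305862
5. interest=⌊2305862·101/10000⌋=23289; principal=139063-23289=115774; balance=2305862-115774=2190088
6. interest=⌊2190088·101/10000⌋=22119; principal=139063-22119=116944; balance=2190088-116944=2073144
7. interest=⌊2073144·101/10000⌋=20938; principal=139063-20938=118125; balance=2073144-118125=1955019
8. interest=⌊1955019·101/10000⌋=19745; principal=139063-19745=119318; balance=1955019-119318=1835701
9. interest=⌊1835701·101/10000⌋=18540; principal=139063-18540=120523; balance=1835701-120523=1715178
10. interest=⌊1715178·101/10000⌋=17323; principal=139063-17323=121740; balance=1715178-121740=1593438
11. interest=⌊1593438·101/10000⌋=16093; principal=139063-16093=122970; balance=1593438-122970=1470468
12. interest=⌊1470468·101/10000⌋=14851; principal=139063-14851=124212; balance=1470468-124212=1346256
13. interest=⌊1346256·101/10000⌋=13597; principal=139063-13597=125466; balance=1346256-125466=1220790
14. interest=⌊1220790·101/10000⌋=12329; principal=139063-12329=126734; balance=1220790-126734=1094056
15. interest=⌊1094056·101/10000⌋=11049; principal=139063-11049=128014; balance=1094056-128014=966042
16. interest=⌊966042·101/10000⌋=9757; principal=139063-9757=129306; balance=966042-129306=836736
17. interest=⌊836736·101/10000⌋=8451; principal=139063-8451=130612; balance=836736-130612=706124
18. interest=⌊706124·101/10000⌋=7131; principal=139063-7131=131932; balance=706124-131932=574192
19. interest=⌊574192·101/10000⌋=5799; principal=139063-5799=133264; balance=574192-133264=440928
20. interest=⌊440928·101/10000⌋=4453; principal=139063-4453=134610; balance=440928-134610=306318
21. interest=⌊306318·101/10000⌋=3093; principal=139063-3093=135970; balance=306318-135970=170348
22. interest=⌊170348·101/10000⌋=1720; principal=139063-1720=137343; balance=170348-137343=33005
23. interest=⌊33005·101/10000⌋=333; principal=min(139063-333,33005)=33005; balance=33005-33005=0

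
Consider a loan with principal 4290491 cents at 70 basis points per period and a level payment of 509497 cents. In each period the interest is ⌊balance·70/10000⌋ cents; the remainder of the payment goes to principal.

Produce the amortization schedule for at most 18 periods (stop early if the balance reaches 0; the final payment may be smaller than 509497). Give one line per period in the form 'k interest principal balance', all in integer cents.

1. interest=⌊4290491·70/10000⌋=30033; principal=509497-30033=479464; balance=4290491-479464=3811027
2. interest=⌊3811027·70/10000⌋=26677; principal=509497-26677=482820; balance=3811027-482820=3328207
3. interest=⌊3328207·70/10000⌋=23297; principal=509497-23297=486200; balance=3328207-486200=2842007
4. interest=⌊2842007·70/10000⌋=19894; principal=509497-19894=489603; balance=2842007-489603=2352404
5. interest=⌊2352404·70/10000⌋=16466; principal=509497-16466=493031; balance=2352404-493031=1859373
6. interest=⌊1859373·70/10000⌋=13015; principal=509497-13015=496482; balance=1859373-496482=1362891
7. interest=⌊1362891·70/10000⌋=9540; principal=509497-9540=499957; balance=1362891-499957=862934
8. interest=⌊862934·70/10000⌋=6040; principal=509497-6040=503457; balance=862934-503457=359477
9. interest=⌊359477·70/10000⌋=2516; principal=min(509497-2516,359477)=359477; balance=359477-359477=0

1 30033 479464 3811027
2 26677 482820 3328207
3 23297 486200 2842007
4 19894 489603 2352404
5 16466 493031 1859373
6 13015 496482 1362891
7 9540 499957 862934
8 6040 503457 359477
9 2516 359477 0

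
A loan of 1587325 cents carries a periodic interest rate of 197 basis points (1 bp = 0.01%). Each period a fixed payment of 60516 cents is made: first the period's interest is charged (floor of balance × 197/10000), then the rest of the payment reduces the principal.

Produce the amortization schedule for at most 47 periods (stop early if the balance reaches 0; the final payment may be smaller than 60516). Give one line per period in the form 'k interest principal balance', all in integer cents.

1 31270 29246 1558079
2 30694 29822 1528257
3 30106 30410 1497847
4 29507 31009 1466838
5 28896 31620 1435218
6 28273 32243 1402975
7 27638 32878 1370097
8 26990 33526 1336571
9 26330 34186 1302385
10 25656 34860 1267525
11 24970 35546 1231979
12 24269 36247 1195732
13 23555 36961 1158771
14 22827 37689 1121082
15 22085 38431 1082651
16 21328 39188 1043463
17 20556 39960 1003503
18 19769 40747 962756
19 18966 41550 921206
20 18147 42369 878837
21 17313 43203 835634
22 16461 44055 791579
23 15594 44922 746657
24 14709 45807 700850
25 13806 46710 654140
26 12886 47630 606510
27 11948 48568 557942
28 10991 49525 508417
29 10015 50501 457916
30 9020 51496 406420
31 8006 52510 353910
32 6972 53544 300366
33 5917 54599 245767
34 4841 55675 190092
35 3744 56772 133320
36 2626 57890 75430
37 1485 59031 16399
38 323 16399 0

1. interest=⌊1587325·197/10000⌋=31270; principal=60516-31270=29246; balance=1587325-29246=1558079
2. interest=⌊1558079·197/10000⌋=30694; principal=60516-30694=29822; balance=1558079-29822=1528257
3. interest=⌊1528257·197/10000⌋=30106; principal=60516-30106=30410; balance=1528257-30410=1497847
4. interest=⌊1497847·197/10000⌋=29507; principal=60516-29507=31009; balance=1497847-31009=1466838
5. interest=⌊1466838·197/10000⌋=28896; principal=60516-28896=31620; balance=1466838-31620=1435218
6. interest=⌊1435218·197/10000⌋=28273; principal=60516-28273=32243; balance=1435218-32243=1402975
7. interest=⌊1402975·197/10000⌋=27638; principal=60516-27638=32878; balance=1402975-32878=1370097
8. interest=⌊1370097·197/10000⌋=26990; principal=60516-26990=33526; balance=1370097-33526=1336571
9. interest=⌊1336571·197/10000⌋=26330; principal=60516-26330=34186; balance=1336571-34186=1302385
10. interest=⌊1302385·197/10000⌋=25656; principal=60516-25656=34860; balance=1302385-34860=1267525
11. interest=⌊1267525·197/10000⌋=24970; principal=60516-24970=35546; balance=1267525-35546=1231979
12. interest=⌊1231979·197/10000⌋=24269; principal=60516-24269=36247; balance=1231979-36247=1195732
13. interest=⌊1195732·197/10000⌋=23555; principal=60516-23555=36961; balance=1195732-36961=1158771
14. interest=⌊1158771·197/10000⌋=22827; principal=60516-22827=37689; balance=1158771-37689=1121082
15. interest=⌊1121082·197/10000⌋=22085; principal=60516-22085=38431; balance=1121082-38431=1082651
16. interest=⌊1082651·197/10000⌋=21328; principal=60516-21328=39188; balance=1082651-39188=1043463
17. interest=⌊1043463·197/10000⌋=20556; principal=60516-20556=39960; balance=1043463-39960=1003503
18. interest=⌊1003503·197/10000⌋=19769; principal=60516-19769=40747; balance=1003503-40747=962756
19. interest=⌊962756·197/10000⌋=18966; principal=60516-18966=41550; balance=962756-41550=921206
20. interest=⌊921206·197/10000⌋=18147; principal=60516-18147=42369; balance=921206-42369=878837
21. interest=⌊878837·197/10000⌋=17313; principal=60516-17313=43203; balance=878837-43203=835634
22. interest=⌊835634·197/10000⌋=16461; principal=60516-16461=44055; balance=835634-44055=791579
23. interest=⌊791579·197/10000⌋=15594; principal=60516-15594=44922; balance=791579-44922=746657
24. interest=⌊746657·197/10000⌋=14709; principal=60516-14709=45807; balance=746657-45807=700850
25. interest=⌊700850·197/10000⌋=13806; principal=60516-13806=46710; balance=700850-46710=654140
26. interest=⌊654140·197/10000⌋=12886; principal=60516-12886=47630; balance=654140-47630=606510
27. interest=⌊606510·197/10000⌋=11948; principal=60516-11948=48568; balance=606510-48568=557942
28. interest=⌊557942·197/10000⌋=10991; principal=60516-10991=49525; balance=557942-49525=508417
29. interest=⌊508417·197/10000⌋=10015; principal=60516-10015=50501; balance=508417-50501=457916
30. interest=⌊457916·197/10000⌋=9020; principal=60516-9020=51496; balance=457916-51496=406420
31. interest=⌊406420·197/10000⌋=8006; principal=60516-8006=52510; balance=406420-52510=353910
32. interest=⌊353910·197/10000⌋=6972; principal=60516-6972=53544; balance=353910-53544=300366
33. interest=⌊300366·197/10000⌋=5917; principal=60516-5917=54599; balance=300366-54599=245767
34. interest=⌊245767·197/10000⌋=4841; principal=60516-4841=55675; balance=245767-55675=190092
35. interest=⌊190092·197/10000⌋=3744; principal=60516-3744=56772; balance=190092-56772=133320
36. interest=⌊133320·197/10000⌋=2626; principal=60516-2626=57890; balance=133320-57890=75430
37. interest=⌊75430·197/10000⌋=1485; principal=60516-1485=59031; balance=75430-59031=16399
38. interest=⌊16399·197/10000⌋=323; principal=min(60516-323,16399)=16399; balance=16399-16399=0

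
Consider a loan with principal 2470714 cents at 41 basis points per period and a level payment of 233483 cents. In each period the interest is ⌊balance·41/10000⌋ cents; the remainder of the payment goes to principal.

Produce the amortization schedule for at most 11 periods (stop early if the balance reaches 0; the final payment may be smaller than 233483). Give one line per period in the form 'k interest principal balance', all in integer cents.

1. interest=⌊2470714·41/10000⌋=10129; principal=233483-10129=223354; balance=2470714-223354=2247360
2. interest=⌊2247360·41/10000⌋=9214; principal=233483-9214=224269; balance=2247360-224269=2023091
3. interest=⌊2023091·41/10000⌋=8294; principal=233483-8294=225189; balance=2023091-225189=1797902
4. interest=⌊1797902·41/10000⌋=7371; principal=233483-7371=226112; balance=1797902-226112=1571790
5. interest=⌊1571790·41/10000⌋=6444; principal=233483-6444=227039; balance=1571790-227039=1344751
6. interest=⌊1344751·41/10000⌋=5513; principal=233483-5513=227970; balance=1344751-227970=1116781
7. interest=⌊1116781·41/10000⌋=4578; principal=233483-4578=228905; balance=1116781-228905=887876
8. interest=⌊887876·41/10000⌋=3640; principal=233483-3640=229843; balance=887876-229843=658033
9. interest=⌊658033·41/10000⌋=2697; principal=233483-2697=230786; balance=658033-230786=427247
10. interest=⌊427247·41/10000⌋=1751; principal=233483-1751=231732; balance=427247-231732=195515
11. interest=⌊195515·41/10000⌋=801; principal=min(233483-801,195515)=195515; balance=195515-195515=0

1 10129 223354 2247360
2 9214 224269 2023091
3 8294 225189 1797902
4 7371 226112 1571790
5 6444 227039 1344751
6 5513 227970 1116781
7 4578 228905 887876
8 3640 229843 658033
9 2697 230786 427247
10 1751 231732 195515
11 801 195515 0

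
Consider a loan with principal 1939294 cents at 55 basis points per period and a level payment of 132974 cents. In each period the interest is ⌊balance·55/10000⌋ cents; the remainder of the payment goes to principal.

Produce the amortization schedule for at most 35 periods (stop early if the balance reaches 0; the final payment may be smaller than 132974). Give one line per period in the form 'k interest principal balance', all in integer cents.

1 10666 122308 1816986
2 9993 122981 1694005
3 9317 123657 1570348
4 8636 124338 1446010
5 7953 125021 1320989
6 7265 125709 1195280
7 6574 126400 1068880
8 5878 127096 941784
9 5179 127795 813989
10 4476 128498 685491
11 3770 129204 556287
12 3059 129915 426372
13 2345 130629 295743
14 1626 131348 164395
15 904 132070 32325
16 177 32325 0

1. interest=⌊1939294·55/10000⌋=10666; principal=132974-10666=122308; balance=1939294-122308=1816986
2. interest=⌊1816986·55/10000⌋=9993; principal=132974-9993=122981; balance=1816986-122981=1694005
3. interest=⌊1694005·55/10000⌋=9317; principal=132974-9317=123657; balance=1694005-123657=1570348
4. interest=⌊1570348·55/10000⌋=8636; principal=132974-8636=124338; balance=1570348-124338=1446010
5. interest=⌊1446010·55/10000⌋=7953; principal=132974-7953=125021; balance=1446010-125021=1320989
6. interest=⌊1320989·55/10000⌋=7265; principal=132974-7265=125709; balance=1320989-125709=1195280
7. interest=⌊1195280·55/10000⌋=6574; principal=132974-6574=126400; balance=1195280-126400=1068880
8. interest=⌊1068880·55/10000⌋=5878; principal=132974-5878=127096; balance=1068880-127096=941784
9. interest=⌊941784·55/10000⌋=5179; principal=132974-5179=127795; balance=941784-127795=813989
10. interest=⌊813989·55/10000⌋=4476; principal=132974-4476=128498; balance=813989-128498=685491
11. interest=⌊685491·55/10000⌋=3770; principal=132974-3770=129204; balance=685491-129204=556287
12. interest=⌊556287·55/10000⌋=3059; principal=132974-3059=129915; balance=556287-129915=426372
13. interest=⌊426372·55/10000⌋=2345; principal=132974-2345=130629; balance=426372-130629=295743
14. interest=⌊295743·55/10000⌋=1626; principal=132974-1626=131348; balance=295743-131348=164395
15. interest=⌊164395·55/10000⌋=904; principal=132974-904=132070; balance=164395-132070=32325
16. interest=⌊32325·55/10000⌋=177; principal=min(132974-177,32325)=32325; balance=32325-32325=0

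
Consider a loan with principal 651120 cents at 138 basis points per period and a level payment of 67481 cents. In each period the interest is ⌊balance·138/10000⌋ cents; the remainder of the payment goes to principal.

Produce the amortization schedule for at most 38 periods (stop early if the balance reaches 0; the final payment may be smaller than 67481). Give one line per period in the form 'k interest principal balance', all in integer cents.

1 8985 58496 592624
2 8178 59303 533321
3 7359 60122 473199
4 6530 60951 412248
5 5689 61792 350456
6 4836 62645 287811
7 3971 63510 224301
8 3095 64386 159915
9 2206 65275 94640
10 1306 66175 28465
11 392 28465 0

1. interest=⌊651120·138/10000⌋=8985; principal=67481-8985=58496; balance=651120-58496=592624
2. interest=⌊592624·138/10000⌋=8178; principal=67481-8178=59303; balance=592624-59303=533321
3. interest=⌊533321·138/10000⌋=7359; principal=67481-7359=60122; balance=533321-60122=473199
4. interest=⌊473199·138/10000⌋=6530; principal=67481-6530=60951; balance=473199-60951=412248
5. interest=⌊412248·138/10000⌋=5689; principal=67481-5689=61792; balance=412248-61792=350456
6. interest=⌊350456·138/10000⌋=4836; principal=67481-4836=62645; balance=350456-62645=287811
7. interest=⌊287811·138/10000⌋=3971; principal=67481-3971=63510; balance=287811-63510=224301
8. interest=⌊224301·138/10000⌋=3095; principal=67481-3095=64386; balance=224301-64386=159915
9. interest=⌊159915·138/10000⌋=2206; principal=67481-2206=65275; balance=159915-65275=94640
10. interest=⌊94640·138/10000⌋=1306; principal=67481-1306=66175; balance=94640-66175=28465
11. interest=⌊28465·138/10000⌋=392; principal=min(67481-392,28465)=28465; balance=28465-28465=0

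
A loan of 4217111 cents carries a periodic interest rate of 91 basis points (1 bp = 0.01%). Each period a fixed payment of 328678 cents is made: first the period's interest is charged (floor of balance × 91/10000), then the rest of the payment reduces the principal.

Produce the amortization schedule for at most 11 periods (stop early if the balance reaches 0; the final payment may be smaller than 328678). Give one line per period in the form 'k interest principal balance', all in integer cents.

1 38375 290303 3926808
2 35733 292945 3633863
3 33068 295610 3338253
4 30378 298300 3039953
5 27663 301015 2738938
6 24924 303754 2435184
7 22160 306518 2128666
8 19370 309308 1819358
9 16556 312122 1507236
10 13715 314963 1192273
11 10849 317829 874444

1. interest=⌊4217111·91/10000⌋=38375; principal=328678-38375=290303; balance=4217111-290303=3926808
2. interest=⌊3926808·91/10000⌋=35733; principal=328678-35733=292945; balance=3926808-292945=3633863
3. interest=⌊3633863·91/10000⌋=33068; principal=328678-33068=295610; balance=3633863-295610=3338253
4. interest=⌊3338253·91/10000⌋=30378; principal=328678-30378=298300; balance=3338253-298300=3039953
5. interest=⌊3039953·91/10000⌋=27663; principal=328678-27663=301015; balance=3039953-301015=2738938
6. interest=⌊2738938·91/10000⌋=24924; principal=328678-24924=303754; balance=2738938-303754=2435184
7. interest=⌊2435184·91/10000⌋=22160; principal=328678-22160=306518; balance=2435184-306518=2128666
8. interest=⌊2128666·91/10000⌋=19370; principal=328678-19370=309308; balance=2128666-309308=1819358
9. interest=⌊1819358·91/10000⌋=16556; principal=328678-16556=312122; balance=1819358-312122=1507236
10. interest=⌊1507236·91/10000⌋=13715; principal=328678-13715=314963; balance=1507236-314963=1192273
11. interest=⌊1192273·91/10000⌋=10849; principal=328678-10849=317829; balance=1192273-317829=874444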